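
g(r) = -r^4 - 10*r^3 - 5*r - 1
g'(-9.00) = 481.00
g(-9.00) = 773.00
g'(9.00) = -5351.00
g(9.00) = -13897.00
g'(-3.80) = -218.71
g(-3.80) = 358.21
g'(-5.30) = -252.19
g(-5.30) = 725.22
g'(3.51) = -547.58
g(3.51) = -602.77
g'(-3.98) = -228.03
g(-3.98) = 398.43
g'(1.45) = -80.27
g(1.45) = -43.16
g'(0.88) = -30.96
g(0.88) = -12.81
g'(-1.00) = -31.00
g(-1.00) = 13.00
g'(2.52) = -259.52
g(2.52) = -213.96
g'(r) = -4*r^3 - 30*r^2 - 5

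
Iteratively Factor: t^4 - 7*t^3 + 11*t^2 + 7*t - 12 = (t + 1)*(t^3 - 8*t^2 + 19*t - 12) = (t - 1)*(t + 1)*(t^2 - 7*t + 12) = (t - 3)*(t - 1)*(t + 1)*(t - 4)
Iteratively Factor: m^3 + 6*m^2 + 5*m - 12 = (m - 1)*(m^2 + 7*m + 12) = (m - 1)*(m + 3)*(m + 4)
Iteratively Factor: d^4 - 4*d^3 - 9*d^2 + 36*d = (d)*(d^3 - 4*d^2 - 9*d + 36) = d*(d - 3)*(d^2 - d - 12) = d*(d - 3)*(d + 3)*(d - 4)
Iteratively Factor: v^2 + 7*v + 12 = (v + 4)*(v + 3)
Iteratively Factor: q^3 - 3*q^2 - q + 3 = (q - 1)*(q^2 - 2*q - 3) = (q - 3)*(q - 1)*(q + 1)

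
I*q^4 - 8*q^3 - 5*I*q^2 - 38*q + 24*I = (q - I)*(q + 4*I)*(q + 6*I)*(I*q + 1)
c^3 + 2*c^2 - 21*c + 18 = (c - 3)*(c - 1)*(c + 6)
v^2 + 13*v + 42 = (v + 6)*(v + 7)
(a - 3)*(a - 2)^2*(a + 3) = a^4 - 4*a^3 - 5*a^2 + 36*a - 36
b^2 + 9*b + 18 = (b + 3)*(b + 6)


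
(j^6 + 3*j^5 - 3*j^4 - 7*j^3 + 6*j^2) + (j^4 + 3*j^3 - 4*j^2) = j^6 + 3*j^5 - 2*j^4 - 4*j^3 + 2*j^2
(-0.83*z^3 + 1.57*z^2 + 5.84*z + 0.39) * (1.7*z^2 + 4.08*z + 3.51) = -1.411*z^5 - 0.7174*z^4 + 13.4203*z^3 + 30.0009*z^2 + 22.0896*z + 1.3689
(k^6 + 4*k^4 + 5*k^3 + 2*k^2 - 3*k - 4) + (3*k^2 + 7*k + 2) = k^6 + 4*k^4 + 5*k^3 + 5*k^2 + 4*k - 2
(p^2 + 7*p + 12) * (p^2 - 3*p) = p^4 + 4*p^3 - 9*p^2 - 36*p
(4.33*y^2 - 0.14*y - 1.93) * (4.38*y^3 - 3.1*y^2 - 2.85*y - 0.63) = 18.9654*y^5 - 14.0362*y^4 - 20.3599*y^3 + 3.6541*y^2 + 5.5887*y + 1.2159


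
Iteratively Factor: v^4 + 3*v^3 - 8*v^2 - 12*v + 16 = (v - 2)*(v^3 + 5*v^2 + 2*v - 8) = (v - 2)*(v + 4)*(v^2 + v - 2) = (v - 2)*(v - 1)*(v + 4)*(v + 2)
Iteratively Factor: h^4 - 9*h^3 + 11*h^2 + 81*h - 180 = (h - 3)*(h^3 - 6*h^2 - 7*h + 60) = (h - 4)*(h - 3)*(h^2 - 2*h - 15) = (h - 5)*(h - 4)*(h - 3)*(h + 3)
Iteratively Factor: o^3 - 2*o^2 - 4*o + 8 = (o + 2)*(o^2 - 4*o + 4) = (o - 2)*(o + 2)*(o - 2)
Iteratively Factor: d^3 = (d)*(d^2) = d^2*(d)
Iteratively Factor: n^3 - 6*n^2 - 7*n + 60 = (n - 5)*(n^2 - n - 12) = (n - 5)*(n - 4)*(n + 3)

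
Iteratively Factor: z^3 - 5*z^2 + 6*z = (z - 2)*(z^2 - 3*z) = z*(z - 2)*(z - 3)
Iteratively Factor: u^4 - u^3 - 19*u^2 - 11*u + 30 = (u - 5)*(u^3 + 4*u^2 + u - 6) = (u - 5)*(u + 3)*(u^2 + u - 2) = (u - 5)*(u - 1)*(u + 3)*(u + 2)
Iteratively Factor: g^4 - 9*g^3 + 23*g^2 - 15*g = (g - 3)*(g^3 - 6*g^2 + 5*g) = g*(g - 3)*(g^2 - 6*g + 5) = g*(g - 3)*(g - 1)*(g - 5)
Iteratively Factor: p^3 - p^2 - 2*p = (p + 1)*(p^2 - 2*p) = (p - 2)*(p + 1)*(p)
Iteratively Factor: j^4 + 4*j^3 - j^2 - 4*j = (j + 1)*(j^3 + 3*j^2 - 4*j) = j*(j + 1)*(j^2 + 3*j - 4) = j*(j + 1)*(j + 4)*(j - 1)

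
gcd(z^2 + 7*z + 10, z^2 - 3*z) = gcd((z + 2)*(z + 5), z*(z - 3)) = 1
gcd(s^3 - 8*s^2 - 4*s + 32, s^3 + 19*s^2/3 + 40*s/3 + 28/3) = s + 2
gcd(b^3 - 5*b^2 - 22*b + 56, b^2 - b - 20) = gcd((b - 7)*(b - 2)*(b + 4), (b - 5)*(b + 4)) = b + 4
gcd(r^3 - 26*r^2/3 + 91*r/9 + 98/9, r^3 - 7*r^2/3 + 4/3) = r + 2/3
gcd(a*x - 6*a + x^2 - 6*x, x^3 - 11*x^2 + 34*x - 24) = x - 6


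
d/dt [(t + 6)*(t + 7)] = 2*t + 13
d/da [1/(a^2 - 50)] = -2*a/(a^2 - 50)^2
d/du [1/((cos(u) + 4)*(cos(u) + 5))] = (2*cos(u) + 9)*sin(u)/((cos(u) + 4)^2*(cos(u) + 5)^2)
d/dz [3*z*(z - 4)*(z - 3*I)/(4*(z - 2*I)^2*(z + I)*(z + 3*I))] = (-3*z^5 + z^4*(24 + 12*I) + z^3*(3 - 60*I) + z^2*(120 - 18*I) + z*(108 - 36*I) - 216)/(4*z^7 + 8*I*z^6 + 56*z^5 + 80*I*z^4 + 260*z^3 + 232*I*z^2 + 336*z + 288*I)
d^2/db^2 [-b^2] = -2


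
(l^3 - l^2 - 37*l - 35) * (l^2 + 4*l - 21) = l^5 + 3*l^4 - 62*l^3 - 162*l^2 + 637*l + 735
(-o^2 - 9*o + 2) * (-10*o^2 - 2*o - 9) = 10*o^4 + 92*o^3 + 7*o^2 + 77*o - 18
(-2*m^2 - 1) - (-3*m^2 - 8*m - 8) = m^2 + 8*m + 7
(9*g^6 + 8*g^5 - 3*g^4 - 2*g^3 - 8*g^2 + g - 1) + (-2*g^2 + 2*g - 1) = 9*g^6 + 8*g^5 - 3*g^4 - 2*g^3 - 10*g^2 + 3*g - 2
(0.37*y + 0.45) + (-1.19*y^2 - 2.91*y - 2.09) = -1.19*y^2 - 2.54*y - 1.64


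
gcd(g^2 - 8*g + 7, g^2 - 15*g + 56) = g - 7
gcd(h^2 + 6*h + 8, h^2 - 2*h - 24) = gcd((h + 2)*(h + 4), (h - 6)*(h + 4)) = h + 4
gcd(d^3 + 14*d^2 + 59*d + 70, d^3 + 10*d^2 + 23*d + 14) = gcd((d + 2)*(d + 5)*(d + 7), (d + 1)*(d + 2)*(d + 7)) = d^2 + 9*d + 14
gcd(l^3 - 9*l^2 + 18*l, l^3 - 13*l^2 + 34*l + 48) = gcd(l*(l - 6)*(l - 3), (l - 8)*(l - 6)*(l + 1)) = l - 6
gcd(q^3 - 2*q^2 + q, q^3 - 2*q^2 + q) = q^3 - 2*q^2 + q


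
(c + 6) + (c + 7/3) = 2*c + 25/3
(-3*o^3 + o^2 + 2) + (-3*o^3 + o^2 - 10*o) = -6*o^3 + 2*o^2 - 10*o + 2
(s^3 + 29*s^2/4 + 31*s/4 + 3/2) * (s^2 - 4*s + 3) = s^5 + 13*s^4/4 - 73*s^3/4 - 31*s^2/4 + 69*s/4 + 9/2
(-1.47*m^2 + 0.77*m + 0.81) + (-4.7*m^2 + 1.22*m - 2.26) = -6.17*m^2 + 1.99*m - 1.45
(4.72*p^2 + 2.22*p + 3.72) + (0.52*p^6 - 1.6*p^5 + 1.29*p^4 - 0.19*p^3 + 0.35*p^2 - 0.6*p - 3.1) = 0.52*p^6 - 1.6*p^5 + 1.29*p^4 - 0.19*p^3 + 5.07*p^2 + 1.62*p + 0.62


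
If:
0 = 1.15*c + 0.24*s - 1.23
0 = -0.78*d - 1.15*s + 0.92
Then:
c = 1.0695652173913 - 0.208695652173913*s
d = 1.17948717948718 - 1.47435897435897*s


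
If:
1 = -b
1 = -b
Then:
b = -1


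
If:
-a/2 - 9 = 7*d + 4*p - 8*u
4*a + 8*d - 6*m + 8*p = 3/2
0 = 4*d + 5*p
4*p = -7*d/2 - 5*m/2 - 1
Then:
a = 97/78 - 464*u/351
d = 800*u/351 - 395/156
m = -32*u/117 - 5/52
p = 79/39 - 640*u/351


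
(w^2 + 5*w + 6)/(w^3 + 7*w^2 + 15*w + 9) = (w + 2)/(w^2 + 4*w + 3)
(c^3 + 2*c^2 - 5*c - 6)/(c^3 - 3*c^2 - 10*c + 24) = (c + 1)/(c - 4)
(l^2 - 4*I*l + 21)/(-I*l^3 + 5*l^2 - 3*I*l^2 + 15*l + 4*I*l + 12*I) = (I*l^2 + 4*l + 21*I)/(l^3 + l^2*(3 + 5*I) + l*(-4 + 15*I) - 12)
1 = 1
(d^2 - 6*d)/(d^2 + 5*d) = (d - 6)/(d + 5)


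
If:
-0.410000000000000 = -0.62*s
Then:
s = 0.66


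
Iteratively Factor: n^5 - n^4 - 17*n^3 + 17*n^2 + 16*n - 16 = (n - 1)*(n^4 - 17*n^2 + 16) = (n - 1)^2*(n^3 + n^2 - 16*n - 16) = (n - 4)*(n - 1)^2*(n^2 + 5*n + 4) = (n - 4)*(n - 1)^2*(n + 4)*(n + 1)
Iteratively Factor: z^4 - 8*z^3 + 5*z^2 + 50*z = (z + 2)*(z^3 - 10*z^2 + 25*z) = (z - 5)*(z + 2)*(z^2 - 5*z) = z*(z - 5)*(z + 2)*(z - 5)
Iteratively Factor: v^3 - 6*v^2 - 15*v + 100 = (v + 4)*(v^2 - 10*v + 25) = (v - 5)*(v + 4)*(v - 5)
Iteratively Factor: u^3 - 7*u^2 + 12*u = (u - 3)*(u^2 - 4*u) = u*(u - 3)*(u - 4)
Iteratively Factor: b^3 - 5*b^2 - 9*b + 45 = (b + 3)*(b^2 - 8*b + 15) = (b - 5)*(b + 3)*(b - 3)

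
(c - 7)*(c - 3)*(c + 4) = c^3 - 6*c^2 - 19*c + 84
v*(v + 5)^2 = v^3 + 10*v^2 + 25*v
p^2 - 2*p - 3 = (p - 3)*(p + 1)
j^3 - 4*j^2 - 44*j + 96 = (j - 8)*(j - 2)*(j + 6)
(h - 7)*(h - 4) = h^2 - 11*h + 28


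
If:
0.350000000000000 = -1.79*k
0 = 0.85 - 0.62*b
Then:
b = 1.37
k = -0.20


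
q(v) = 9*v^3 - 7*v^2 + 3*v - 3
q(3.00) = 186.00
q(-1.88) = -93.18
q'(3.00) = 204.00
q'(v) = 27*v^2 - 14*v + 3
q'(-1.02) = 45.37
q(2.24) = 69.75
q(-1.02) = -22.89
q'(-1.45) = 80.07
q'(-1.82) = 117.91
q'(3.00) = 204.00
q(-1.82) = -85.90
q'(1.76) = 62.00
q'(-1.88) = 124.75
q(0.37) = -2.39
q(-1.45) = -49.51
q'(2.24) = 107.12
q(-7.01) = -3468.26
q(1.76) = 29.66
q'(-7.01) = 1427.92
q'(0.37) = 1.52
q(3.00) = 186.00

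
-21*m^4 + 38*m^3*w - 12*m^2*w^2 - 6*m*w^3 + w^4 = (-7*m + w)*(-m + w)^2*(3*m + w)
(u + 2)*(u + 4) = u^2 + 6*u + 8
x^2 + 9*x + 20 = (x + 4)*(x + 5)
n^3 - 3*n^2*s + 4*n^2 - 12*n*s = n*(n + 4)*(n - 3*s)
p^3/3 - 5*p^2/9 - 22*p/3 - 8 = (p/3 + 1)*(p - 6)*(p + 4/3)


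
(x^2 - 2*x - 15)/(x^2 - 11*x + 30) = (x + 3)/(x - 6)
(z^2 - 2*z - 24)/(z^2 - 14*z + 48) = (z + 4)/(z - 8)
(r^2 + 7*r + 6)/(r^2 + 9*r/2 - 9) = 2*(r + 1)/(2*r - 3)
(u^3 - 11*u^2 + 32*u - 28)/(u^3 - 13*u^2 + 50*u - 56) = (u - 2)/(u - 4)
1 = 1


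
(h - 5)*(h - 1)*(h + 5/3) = h^3 - 13*h^2/3 - 5*h + 25/3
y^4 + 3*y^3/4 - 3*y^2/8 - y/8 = y*(y - 1/2)*(y + 1/4)*(y + 1)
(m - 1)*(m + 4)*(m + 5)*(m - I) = m^4 + 8*m^3 - I*m^3 + 11*m^2 - 8*I*m^2 - 20*m - 11*I*m + 20*I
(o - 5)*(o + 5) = o^2 - 25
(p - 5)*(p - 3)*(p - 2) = p^3 - 10*p^2 + 31*p - 30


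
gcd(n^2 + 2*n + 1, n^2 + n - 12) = 1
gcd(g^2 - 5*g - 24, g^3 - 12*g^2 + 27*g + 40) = g - 8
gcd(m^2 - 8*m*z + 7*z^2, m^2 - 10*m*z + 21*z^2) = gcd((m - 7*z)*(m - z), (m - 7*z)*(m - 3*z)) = -m + 7*z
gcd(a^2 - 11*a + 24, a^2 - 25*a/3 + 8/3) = a - 8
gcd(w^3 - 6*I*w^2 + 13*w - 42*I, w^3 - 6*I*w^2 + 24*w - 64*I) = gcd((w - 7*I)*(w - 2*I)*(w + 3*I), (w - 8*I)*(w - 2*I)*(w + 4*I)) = w - 2*I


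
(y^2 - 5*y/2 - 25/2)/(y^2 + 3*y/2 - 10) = (2*y^2 - 5*y - 25)/(2*y^2 + 3*y - 20)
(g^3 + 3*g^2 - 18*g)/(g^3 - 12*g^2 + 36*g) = (g^2 + 3*g - 18)/(g^2 - 12*g + 36)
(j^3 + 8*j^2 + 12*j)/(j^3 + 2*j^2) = (j + 6)/j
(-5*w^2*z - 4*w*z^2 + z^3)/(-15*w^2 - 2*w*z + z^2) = z*(w + z)/(3*w + z)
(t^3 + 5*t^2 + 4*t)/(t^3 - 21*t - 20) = t/(t - 5)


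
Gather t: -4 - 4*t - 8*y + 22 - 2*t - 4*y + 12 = -6*t - 12*y + 30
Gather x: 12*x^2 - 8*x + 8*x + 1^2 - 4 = 12*x^2 - 3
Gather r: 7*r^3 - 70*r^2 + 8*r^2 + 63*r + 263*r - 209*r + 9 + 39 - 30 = 7*r^3 - 62*r^2 + 117*r + 18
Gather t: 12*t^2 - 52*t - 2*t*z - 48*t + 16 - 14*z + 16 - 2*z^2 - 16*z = 12*t^2 + t*(-2*z - 100) - 2*z^2 - 30*z + 32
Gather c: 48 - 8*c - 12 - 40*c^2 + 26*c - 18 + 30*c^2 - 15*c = -10*c^2 + 3*c + 18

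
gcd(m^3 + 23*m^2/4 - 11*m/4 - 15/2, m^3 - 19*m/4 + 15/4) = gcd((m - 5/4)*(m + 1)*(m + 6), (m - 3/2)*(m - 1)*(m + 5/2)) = 1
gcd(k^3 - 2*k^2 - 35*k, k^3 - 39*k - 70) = k^2 - 2*k - 35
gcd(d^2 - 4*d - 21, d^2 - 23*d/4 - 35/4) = d - 7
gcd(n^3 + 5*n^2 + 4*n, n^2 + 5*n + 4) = n^2 + 5*n + 4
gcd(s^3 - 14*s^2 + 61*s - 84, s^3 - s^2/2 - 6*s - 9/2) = s - 3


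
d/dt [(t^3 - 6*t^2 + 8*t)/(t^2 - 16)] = (t^2 + 8*t - 8)/(t^2 + 8*t + 16)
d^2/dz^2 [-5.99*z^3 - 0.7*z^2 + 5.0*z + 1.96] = -35.94*z - 1.4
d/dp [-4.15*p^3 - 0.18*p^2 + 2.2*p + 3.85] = -12.45*p^2 - 0.36*p + 2.2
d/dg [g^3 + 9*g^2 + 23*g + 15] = 3*g^2 + 18*g + 23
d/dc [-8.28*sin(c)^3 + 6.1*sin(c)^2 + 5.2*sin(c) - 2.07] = (-24.84*sin(c)^2 + 12.2*sin(c) + 5.2)*cos(c)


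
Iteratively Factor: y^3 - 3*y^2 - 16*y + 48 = (y - 4)*(y^2 + y - 12) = (y - 4)*(y - 3)*(y + 4)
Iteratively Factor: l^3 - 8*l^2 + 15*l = (l - 3)*(l^2 - 5*l) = (l - 5)*(l - 3)*(l)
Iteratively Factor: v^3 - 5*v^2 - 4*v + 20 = (v - 2)*(v^2 - 3*v - 10) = (v - 2)*(v + 2)*(v - 5)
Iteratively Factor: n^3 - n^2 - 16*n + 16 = (n - 4)*(n^2 + 3*n - 4) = (n - 4)*(n + 4)*(n - 1)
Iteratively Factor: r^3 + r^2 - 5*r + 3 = (r + 3)*(r^2 - 2*r + 1) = (r - 1)*(r + 3)*(r - 1)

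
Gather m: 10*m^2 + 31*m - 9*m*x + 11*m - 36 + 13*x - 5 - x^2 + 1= 10*m^2 + m*(42 - 9*x) - x^2 + 13*x - 40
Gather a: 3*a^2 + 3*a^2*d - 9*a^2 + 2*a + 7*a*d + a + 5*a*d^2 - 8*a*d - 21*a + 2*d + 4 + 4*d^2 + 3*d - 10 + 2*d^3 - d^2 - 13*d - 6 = a^2*(3*d - 6) + a*(5*d^2 - d - 18) + 2*d^3 + 3*d^2 - 8*d - 12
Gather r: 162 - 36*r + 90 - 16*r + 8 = 260 - 52*r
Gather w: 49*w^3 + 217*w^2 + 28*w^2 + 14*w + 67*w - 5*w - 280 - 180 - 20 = 49*w^3 + 245*w^2 + 76*w - 480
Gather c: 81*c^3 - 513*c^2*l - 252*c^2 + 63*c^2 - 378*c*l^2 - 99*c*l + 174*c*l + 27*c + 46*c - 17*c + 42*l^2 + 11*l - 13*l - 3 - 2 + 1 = 81*c^3 + c^2*(-513*l - 189) + c*(-378*l^2 + 75*l + 56) + 42*l^2 - 2*l - 4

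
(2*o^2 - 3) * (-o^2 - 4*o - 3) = -2*o^4 - 8*o^3 - 3*o^2 + 12*o + 9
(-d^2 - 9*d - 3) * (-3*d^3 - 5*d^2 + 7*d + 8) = 3*d^5 + 32*d^4 + 47*d^3 - 56*d^2 - 93*d - 24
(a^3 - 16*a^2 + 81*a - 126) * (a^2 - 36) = a^5 - 16*a^4 + 45*a^3 + 450*a^2 - 2916*a + 4536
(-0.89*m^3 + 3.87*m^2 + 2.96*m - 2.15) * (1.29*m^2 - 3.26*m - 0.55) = -1.1481*m^5 + 7.8937*m^4 - 8.3083*m^3 - 14.5516*m^2 + 5.381*m + 1.1825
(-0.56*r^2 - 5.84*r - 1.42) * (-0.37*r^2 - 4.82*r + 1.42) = 0.2072*r^4 + 4.86*r^3 + 27.879*r^2 - 1.4484*r - 2.0164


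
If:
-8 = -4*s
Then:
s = 2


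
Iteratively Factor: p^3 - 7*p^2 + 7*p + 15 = (p + 1)*(p^2 - 8*p + 15) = (p - 3)*(p + 1)*(p - 5)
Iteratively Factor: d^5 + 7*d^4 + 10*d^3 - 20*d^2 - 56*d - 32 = (d + 1)*(d^4 + 6*d^3 + 4*d^2 - 24*d - 32) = (d + 1)*(d + 2)*(d^3 + 4*d^2 - 4*d - 16) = (d + 1)*(d + 2)^2*(d^2 + 2*d - 8) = (d - 2)*(d + 1)*(d + 2)^2*(d + 4)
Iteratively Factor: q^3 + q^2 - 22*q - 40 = (q + 4)*(q^2 - 3*q - 10) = (q + 2)*(q + 4)*(q - 5)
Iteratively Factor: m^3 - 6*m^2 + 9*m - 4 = (m - 1)*(m^2 - 5*m + 4) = (m - 1)^2*(m - 4)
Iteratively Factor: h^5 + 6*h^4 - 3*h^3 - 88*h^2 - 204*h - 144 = (h + 2)*(h^4 + 4*h^3 - 11*h^2 - 66*h - 72) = (h - 4)*(h + 2)*(h^3 + 8*h^2 + 21*h + 18) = (h - 4)*(h + 2)*(h + 3)*(h^2 + 5*h + 6) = (h - 4)*(h + 2)*(h + 3)^2*(h + 2)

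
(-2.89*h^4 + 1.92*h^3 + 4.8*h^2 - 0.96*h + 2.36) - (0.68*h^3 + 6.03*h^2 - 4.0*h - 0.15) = -2.89*h^4 + 1.24*h^3 - 1.23*h^2 + 3.04*h + 2.51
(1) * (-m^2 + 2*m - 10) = -m^2 + 2*m - 10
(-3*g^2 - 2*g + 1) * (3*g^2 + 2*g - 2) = -9*g^4 - 12*g^3 + 5*g^2 + 6*g - 2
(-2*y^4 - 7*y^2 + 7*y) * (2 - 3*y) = 6*y^5 - 4*y^4 + 21*y^3 - 35*y^2 + 14*y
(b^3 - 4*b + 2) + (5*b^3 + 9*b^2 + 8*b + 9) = 6*b^3 + 9*b^2 + 4*b + 11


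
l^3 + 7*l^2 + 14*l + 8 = (l + 1)*(l + 2)*(l + 4)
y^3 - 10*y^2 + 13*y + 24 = (y - 8)*(y - 3)*(y + 1)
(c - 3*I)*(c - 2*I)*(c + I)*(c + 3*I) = c^4 - I*c^3 + 11*c^2 - 9*I*c + 18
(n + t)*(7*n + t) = 7*n^2 + 8*n*t + t^2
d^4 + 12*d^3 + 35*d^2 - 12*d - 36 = (d - 1)*(d + 1)*(d + 6)^2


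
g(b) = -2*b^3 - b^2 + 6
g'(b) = -6*b^2 - 2*b = 2*b*(-3*b - 1)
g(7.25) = -808.72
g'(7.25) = -329.88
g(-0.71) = 6.21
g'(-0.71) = -1.60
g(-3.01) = 51.48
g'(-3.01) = -48.34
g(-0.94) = 6.78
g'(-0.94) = -3.42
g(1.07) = 2.41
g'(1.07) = -9.01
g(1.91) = -11.58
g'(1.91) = -25.71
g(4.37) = -180.00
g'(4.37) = -123.32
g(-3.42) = 74.31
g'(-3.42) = -63.34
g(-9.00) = 1383.00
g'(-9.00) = -468.00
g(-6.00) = 402.00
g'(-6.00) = -204.00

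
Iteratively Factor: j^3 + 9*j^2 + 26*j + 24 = (j + 4)*(j^2 + 5*j + 6) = (j + 2)*(j + 4)*(j + 3)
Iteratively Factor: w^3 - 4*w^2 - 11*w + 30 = (w + 3)*(w^2 - 7*w + 10) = (w - 2)*(w + 3)*(w - 5)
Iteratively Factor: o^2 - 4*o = (o - 4)*(o)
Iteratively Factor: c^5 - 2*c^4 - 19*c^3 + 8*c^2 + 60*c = (c + 2)*(c^4 - 4*c^3 - 11*c^2 + 30*c) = c*(c + 2)*(c^3 - 4*c^2 - 11*c + 30) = c*(c - 2)*(c + 2)*(c^2 - 2*c - 15) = c*(c - 5)*(c - 2)*(c + 2)*(c + 3)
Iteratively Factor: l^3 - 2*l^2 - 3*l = (l)*(l^2 - 2*l - 3) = l*(l + 1)*(l - 3)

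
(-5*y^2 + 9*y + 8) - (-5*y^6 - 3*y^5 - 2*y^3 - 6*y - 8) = 5*y^6 + 3*y^5 + 2*y^3 - 5*y^2 + 15*y + 16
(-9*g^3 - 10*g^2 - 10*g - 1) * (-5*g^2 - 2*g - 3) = 45*g^5 + 68*g^4 + 97*g^3 + 55*g^2 + 32*g + 3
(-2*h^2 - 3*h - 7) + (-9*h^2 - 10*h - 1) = -11*h^2 - 13*h - 8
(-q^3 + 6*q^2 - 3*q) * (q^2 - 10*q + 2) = -q^5 + 16*q^4 - 65*q^3 + 42*q^2 - 6*q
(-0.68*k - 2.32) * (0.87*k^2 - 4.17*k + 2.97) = -0.5916*k^3 + 0.817200000000001*k^2 + 7.6548*k - 6.8904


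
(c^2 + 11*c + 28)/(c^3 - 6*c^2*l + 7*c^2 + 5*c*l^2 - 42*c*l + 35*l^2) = (c + 4)/(c^2 - 6*c*l + 5*l^2)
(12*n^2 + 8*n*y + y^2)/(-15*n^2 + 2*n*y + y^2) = (12*n^2 + 8*n*y + y^2)/(-15*n^2 + 2*n*y + y^2)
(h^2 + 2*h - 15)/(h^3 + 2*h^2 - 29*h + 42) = (h + 5)/(h^2 + 5*h - 14)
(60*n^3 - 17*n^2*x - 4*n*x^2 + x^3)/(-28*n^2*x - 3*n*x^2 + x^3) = (15*n^2 - 8*n*x + x^2)/(x*(-7*n + x))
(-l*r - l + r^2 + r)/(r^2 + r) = (-l + r)/r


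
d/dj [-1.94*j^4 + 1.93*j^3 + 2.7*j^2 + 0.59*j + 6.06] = -7.76*j^3 + 5.79*j^2 + 5.4*j + 0.59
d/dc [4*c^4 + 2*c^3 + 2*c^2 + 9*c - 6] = 16*c^3 + 6*c^2 + 4*c + 9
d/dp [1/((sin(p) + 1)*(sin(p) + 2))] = -(2*sin(p) + 3)*cos(p)/((sin(p) + 1)^2*(sin(p) + 2)^2)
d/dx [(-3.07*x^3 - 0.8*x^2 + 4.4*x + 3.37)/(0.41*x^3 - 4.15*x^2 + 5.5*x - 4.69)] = (13.0685*x^4 - 37.378*x^3 + 52.9098*x^2 + 35.475*x - 39.171)/(0.1681*x^6 - 3.403*x^5 + 21.7325*x^4 - 49.4958*x^3 + 69.177*x^2 - 51.59*x + 21.9961)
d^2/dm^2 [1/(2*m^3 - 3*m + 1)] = 6*(-2*m*(2*m^3 - 3*m + 1) + 3*(2*m^2 - 1)^2)/(2*m^3 - 3*m + 1)^3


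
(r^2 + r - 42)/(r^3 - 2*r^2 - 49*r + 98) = (r - 6)/(r^2 - 9*r + 14)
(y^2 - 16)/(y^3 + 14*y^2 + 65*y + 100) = (y - 4)/(y^2 + 10*y + 25)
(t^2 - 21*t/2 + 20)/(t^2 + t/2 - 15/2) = (t - 8)/(t + 3)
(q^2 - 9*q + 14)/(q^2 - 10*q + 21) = (q - 2)/(q - 3)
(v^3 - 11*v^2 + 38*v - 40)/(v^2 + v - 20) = (v^2 - 7*v + 10)/(v + 5)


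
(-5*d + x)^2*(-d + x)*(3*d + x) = -75*d^4 + 80*d^3*x + 2*d^2*x^2 - 8*d*x^3 + x^4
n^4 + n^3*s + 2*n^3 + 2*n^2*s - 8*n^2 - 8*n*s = n*(n - 2)*(n + 4)*(n + s)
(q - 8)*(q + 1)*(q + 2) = q^3 - 5*q^2 - 22*q - 16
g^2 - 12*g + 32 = (g - 8)*(g - 4)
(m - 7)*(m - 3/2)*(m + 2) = m^3 - 13*m^2/2 - 13*m/2 + 21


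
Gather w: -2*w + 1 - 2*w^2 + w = -2*w^2 - w + 1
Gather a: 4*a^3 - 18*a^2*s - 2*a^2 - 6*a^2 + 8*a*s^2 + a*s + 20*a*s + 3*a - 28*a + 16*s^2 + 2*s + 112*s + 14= 4*a^3 + a^2*(-18*s - 8) + a*(8*s^2 + 21*s - 25) + 16*s^2 + 114*s + 14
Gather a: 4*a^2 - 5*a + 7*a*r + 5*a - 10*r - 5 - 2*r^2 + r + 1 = 4*a^2 + 7*a*r - 2*r^2 - 9*r - 4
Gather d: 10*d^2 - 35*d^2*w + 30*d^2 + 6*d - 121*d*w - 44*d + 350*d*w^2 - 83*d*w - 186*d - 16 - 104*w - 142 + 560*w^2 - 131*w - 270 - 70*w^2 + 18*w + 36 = d^2*(40 - 35*w) + d*(350*w^2 - 204*w - 224) + 490*w^2 - 217*w - 392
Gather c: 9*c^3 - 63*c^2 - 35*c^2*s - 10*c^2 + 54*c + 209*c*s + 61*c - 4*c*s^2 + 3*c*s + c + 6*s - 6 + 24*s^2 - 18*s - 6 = 9*c^3 + c^2*(-35*s - 73) + c*(-4*s^2 + 212*s + 116) + 24*s^2 - 12*s - 12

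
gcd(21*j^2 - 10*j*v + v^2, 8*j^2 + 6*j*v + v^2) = 1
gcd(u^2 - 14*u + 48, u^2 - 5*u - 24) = u - 8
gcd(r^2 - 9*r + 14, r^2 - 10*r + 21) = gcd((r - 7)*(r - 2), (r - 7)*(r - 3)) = r - 7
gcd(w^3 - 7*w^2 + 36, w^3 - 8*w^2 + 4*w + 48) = w^2 - 4*w - 12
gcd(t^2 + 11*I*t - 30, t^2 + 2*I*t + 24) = t + 6*I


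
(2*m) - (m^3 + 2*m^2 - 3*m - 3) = -m^3 - 2*m^2 + 5*m + 3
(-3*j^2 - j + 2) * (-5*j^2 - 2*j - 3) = 15*j^4 + 11*j^3 + j^2 - j - 6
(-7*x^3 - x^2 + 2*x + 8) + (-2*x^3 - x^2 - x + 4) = -9*x^3 - 2*x^2 + x + 12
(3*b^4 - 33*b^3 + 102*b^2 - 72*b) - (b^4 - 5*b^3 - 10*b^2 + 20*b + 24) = 2*b^4 - 28*b^3 + 112*b^2 - 92*b - 24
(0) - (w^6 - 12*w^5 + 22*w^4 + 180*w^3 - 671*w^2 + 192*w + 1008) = -w^6 + 12*w^5 - 22*w^4 - 180*w^3 + 671*w^2 - 192*w - 1008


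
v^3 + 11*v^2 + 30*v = v*(v + 5)*(v + 6)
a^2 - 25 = (a - 5)*(a + 5)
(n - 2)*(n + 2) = n^2 - 4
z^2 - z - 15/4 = (z - 5/2)*(z + 3/2)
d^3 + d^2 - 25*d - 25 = (d - 5)*(d + 1)*(d + 5)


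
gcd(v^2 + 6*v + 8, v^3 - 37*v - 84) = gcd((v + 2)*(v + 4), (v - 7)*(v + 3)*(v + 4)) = v + 4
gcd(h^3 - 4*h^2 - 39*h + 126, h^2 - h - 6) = h - 3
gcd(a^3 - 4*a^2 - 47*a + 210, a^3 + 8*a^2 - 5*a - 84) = a + 7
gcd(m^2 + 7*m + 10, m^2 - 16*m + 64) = 1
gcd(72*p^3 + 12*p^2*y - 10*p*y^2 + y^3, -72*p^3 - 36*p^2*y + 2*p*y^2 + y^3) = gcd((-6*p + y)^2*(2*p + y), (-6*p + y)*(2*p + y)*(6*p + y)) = -12*p^2 - 4*p*y + y^2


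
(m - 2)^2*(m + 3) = m^3 - m^2 - 8*m + 12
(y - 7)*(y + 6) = y^2 - y - 42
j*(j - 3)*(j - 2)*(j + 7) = j^4 + 2*j^3 - 29*j^2 + 42*j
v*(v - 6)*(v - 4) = v^3 - 10*v^2 + 24*v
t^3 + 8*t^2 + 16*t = t*(t + 4)^2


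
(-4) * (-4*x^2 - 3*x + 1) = 16*x^2 + 12*x - 4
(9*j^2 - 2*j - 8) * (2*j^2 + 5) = 18*j^4 - 4*j^3 + 29*j^2 - 10*j - 40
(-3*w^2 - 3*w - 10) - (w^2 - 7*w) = -4*w^2 + 4*w - 10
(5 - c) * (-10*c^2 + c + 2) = 10*c^3 - 51*c^2 + 3*c + 10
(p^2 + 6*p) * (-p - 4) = -p^3 - 10*p^2 - 24*p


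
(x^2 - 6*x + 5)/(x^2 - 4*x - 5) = (x - 1)/(x + 1)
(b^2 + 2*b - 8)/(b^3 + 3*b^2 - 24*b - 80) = (b - 2)/(b^2 - b - 20)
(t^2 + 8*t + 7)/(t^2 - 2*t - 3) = (t + 7)/(t - 3)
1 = 1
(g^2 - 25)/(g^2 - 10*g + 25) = (g + 5)/(g - 5)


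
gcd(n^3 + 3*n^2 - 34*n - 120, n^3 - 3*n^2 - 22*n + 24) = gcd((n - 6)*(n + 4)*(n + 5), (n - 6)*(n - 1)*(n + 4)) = n^2 - 2*n - 24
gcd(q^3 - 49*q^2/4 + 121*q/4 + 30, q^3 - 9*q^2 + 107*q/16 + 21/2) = q^2 - 29*q/4 - 6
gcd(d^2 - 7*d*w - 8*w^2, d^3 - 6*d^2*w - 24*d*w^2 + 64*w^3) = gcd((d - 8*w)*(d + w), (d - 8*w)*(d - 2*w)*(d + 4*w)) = -d + 8*w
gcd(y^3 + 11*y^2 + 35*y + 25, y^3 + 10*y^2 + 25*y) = y^2 + 10*y + 25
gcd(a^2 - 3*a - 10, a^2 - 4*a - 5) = a - 5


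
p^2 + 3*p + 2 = (p + 1)*(p + 2)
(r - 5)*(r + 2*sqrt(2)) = r^2 - 5*r + 2*sqrt(2)*r - 10*sqrt(2)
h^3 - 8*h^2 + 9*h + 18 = (h - 6)*(h - 3)*(h + 1)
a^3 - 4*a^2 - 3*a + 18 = (a - 3)^2*(a + 2)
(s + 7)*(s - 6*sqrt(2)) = s^2 - 6*sqrt(2)*s + 7*s - 42*sqrt(2)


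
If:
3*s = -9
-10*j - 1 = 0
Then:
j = -1/10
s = -3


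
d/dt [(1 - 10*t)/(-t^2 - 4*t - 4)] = 2*(11 - 5*t)/(t^3 + 6*t^2 + 12*t + 8)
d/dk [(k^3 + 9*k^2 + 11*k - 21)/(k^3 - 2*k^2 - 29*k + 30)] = (-11*k^2 - 102*k - 279)/(k^4 - 2*k^3 - 59*k^2 + 60*k + 900)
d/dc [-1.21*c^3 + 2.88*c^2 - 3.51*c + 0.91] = -3.63*c^2 + 5.76*c - 3.51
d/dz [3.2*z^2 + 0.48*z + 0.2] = 6.4*z + 0.48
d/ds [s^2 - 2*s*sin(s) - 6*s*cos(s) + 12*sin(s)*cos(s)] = 6*s*sin(s) - 2*s*cos(s) + 2*s - 2*sin(s) - 6*cos(s) + 12*cos(2*s)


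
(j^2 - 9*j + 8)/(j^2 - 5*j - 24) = (j - 1)/(j + 3)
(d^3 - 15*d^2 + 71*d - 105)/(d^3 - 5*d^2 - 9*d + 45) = (d - 7)/(d + 3)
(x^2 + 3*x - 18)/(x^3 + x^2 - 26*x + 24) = (x - 3)/(x^2 - 5*x + 4)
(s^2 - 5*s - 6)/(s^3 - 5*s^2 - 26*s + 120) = (s + 1)/(s^2 + s - 20)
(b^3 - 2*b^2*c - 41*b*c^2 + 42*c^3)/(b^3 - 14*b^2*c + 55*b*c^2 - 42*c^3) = (b + 6*c)/(b - 6*c)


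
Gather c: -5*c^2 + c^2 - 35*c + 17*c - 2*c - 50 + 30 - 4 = -4*c^2 - 20*c - 24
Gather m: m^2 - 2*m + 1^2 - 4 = m^2 - 2*m - 3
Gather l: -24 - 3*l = -3*l - 24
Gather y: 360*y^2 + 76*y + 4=360*y^2 + 76*y + 4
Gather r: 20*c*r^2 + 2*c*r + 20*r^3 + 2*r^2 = 2*c*r + 20*r^3 + r^2*(20*c + 2)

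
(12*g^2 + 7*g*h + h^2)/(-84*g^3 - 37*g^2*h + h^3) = -1/(7*g - h)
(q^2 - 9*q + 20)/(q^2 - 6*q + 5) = (q - 4)/(q - 1)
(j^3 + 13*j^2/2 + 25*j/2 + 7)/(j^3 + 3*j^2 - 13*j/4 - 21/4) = 2*(j + 2)/(2*j - 3)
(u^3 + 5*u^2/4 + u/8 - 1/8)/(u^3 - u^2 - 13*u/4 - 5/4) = (4*u - 1)/(2*(2*u - 5))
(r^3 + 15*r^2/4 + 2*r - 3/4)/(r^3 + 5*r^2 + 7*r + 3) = (r - 1/4)/(r + 1)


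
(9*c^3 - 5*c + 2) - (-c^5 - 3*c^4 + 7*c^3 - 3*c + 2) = c^5 + 3*c^4 + 2*c^3 - 2*c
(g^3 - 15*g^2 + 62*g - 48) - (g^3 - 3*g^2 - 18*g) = -12*g^2 + 80*g - 48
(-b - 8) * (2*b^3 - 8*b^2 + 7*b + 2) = -2*b^4 - 8*b^3 + 57*b^2 - 58*b - 16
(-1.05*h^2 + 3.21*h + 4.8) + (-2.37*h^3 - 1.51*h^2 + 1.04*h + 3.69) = -2.37*h^3 - 2.56*h^2 + 4.25*h + 8.49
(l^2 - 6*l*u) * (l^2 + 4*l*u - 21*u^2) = l^4 - 2*l^3*u - 45*l^2*u^2 + 126*l*u^3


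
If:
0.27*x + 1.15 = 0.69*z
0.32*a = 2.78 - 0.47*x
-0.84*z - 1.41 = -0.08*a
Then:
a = 15.65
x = -4.74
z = -0.19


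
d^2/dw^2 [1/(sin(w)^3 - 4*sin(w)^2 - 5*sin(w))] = (-9*sin(w)^2 + 53*sin(w) - 95 - 29/sin(w) + 70/sin(w)^2 + 50/sin(w)^3)/((sin(w) - 5)^3*(sin(w) + 1)^2)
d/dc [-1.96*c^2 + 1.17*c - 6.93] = 1.17 - 3.92*c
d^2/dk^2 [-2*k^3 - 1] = -12*k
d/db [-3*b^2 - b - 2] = -6*b - 1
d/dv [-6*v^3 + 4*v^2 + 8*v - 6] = -18*v^2 + 8*v + 8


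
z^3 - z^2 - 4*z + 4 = (z - 2)*(z - 1)*(z + 2)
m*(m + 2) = m^2 + 2*m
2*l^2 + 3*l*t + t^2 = (l + t)*(2*l + t)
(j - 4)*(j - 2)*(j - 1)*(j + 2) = j^4 - 5*j^3 + 20*j - 16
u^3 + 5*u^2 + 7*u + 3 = (u + 1)^2*(u + 3)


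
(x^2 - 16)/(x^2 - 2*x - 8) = (x + 4)/(x + 2)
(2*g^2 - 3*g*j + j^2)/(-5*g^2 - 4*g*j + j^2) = (-2*g^2 + 3*g*j - j^2)/(5*g^2 + 4*g*j - j^2)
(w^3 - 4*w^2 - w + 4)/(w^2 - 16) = (w^2 - 1)/(w + 4)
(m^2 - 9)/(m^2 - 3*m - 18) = (m - 3)/(m - 6)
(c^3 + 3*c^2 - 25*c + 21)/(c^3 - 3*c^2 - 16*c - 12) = (-c^3 - 3*c^2 + 25*c - 21)/(-c^3 + 3*c^2 + 16*c + 12)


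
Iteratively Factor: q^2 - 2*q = (q)*(q - 2)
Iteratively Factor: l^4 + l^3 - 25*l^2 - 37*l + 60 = (l - 1)*(l^3 + 2*l^2 - 23*l - 60) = (l - 1)*(l + 3)*(l^2 - l - 20) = (l - 5)*(l - 1)*(l + 3)*(l + 4)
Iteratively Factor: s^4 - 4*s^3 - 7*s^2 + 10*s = (s + 2)*(s^3 - 6*s^2 + 5*s) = s*(s + 2)*(s^2 - 6*s + 5) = s*(s - 1)*(s + 2)*(s - 5)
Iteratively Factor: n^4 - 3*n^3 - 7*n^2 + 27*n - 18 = (n - 3)*(n^3 - 7*n + 6) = (n - 3)*(n - 1)*(n^2 + n - 6) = (n - 3)*(n - 1)*(n + 3)*(n - 2)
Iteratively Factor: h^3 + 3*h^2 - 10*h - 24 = (h - 3)*(h^2 + 6*h + 8) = (h - 3)*(h + 2)*(h + 4)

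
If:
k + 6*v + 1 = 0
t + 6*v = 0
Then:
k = -6*v - 1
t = -6*v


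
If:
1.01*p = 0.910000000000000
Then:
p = 0.90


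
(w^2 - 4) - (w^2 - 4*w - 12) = 4*w + 8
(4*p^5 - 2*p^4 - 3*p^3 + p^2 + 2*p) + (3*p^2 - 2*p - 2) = 4*p^5 - 2*p^4 - 3*p^3 + 4*p^2 - 2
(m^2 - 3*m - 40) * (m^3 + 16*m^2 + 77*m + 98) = m^5 + 13*m^4 - 11*m^3 - 773*m^2 - 3374*m - 3920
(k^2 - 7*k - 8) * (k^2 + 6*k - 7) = k^4 - k^3 - 57*k^2 + k + 56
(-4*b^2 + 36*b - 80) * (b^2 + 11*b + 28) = -4*b^4 - 8*b^3 + 204*b^2 + 128*b - 2240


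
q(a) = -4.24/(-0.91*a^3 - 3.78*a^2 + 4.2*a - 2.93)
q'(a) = -4.24*(2.73*a^2 + 7.56*a - 4.2)/(-0.91*a^3 - 3.78*a^2 + 4.2*a - 2.93)^2 = (-11.5752*a^2 - 32.0544*a + 17.808)/(0.91*a^3 + 3.78*a^2 - 4.2*a + 2.93)^2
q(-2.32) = 0.20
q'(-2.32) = 0.06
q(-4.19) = 0.21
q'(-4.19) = -0.13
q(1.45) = 0.56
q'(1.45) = -0.93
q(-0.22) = 1.05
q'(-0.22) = 1.50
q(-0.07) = 1.31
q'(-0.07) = 1.90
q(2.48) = 0.14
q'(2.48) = -0.15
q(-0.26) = 0.99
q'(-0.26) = 1.40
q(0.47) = 2.25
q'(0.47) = 0.05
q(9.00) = 0.00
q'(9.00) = -0.00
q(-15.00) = -0.00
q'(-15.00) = -0.00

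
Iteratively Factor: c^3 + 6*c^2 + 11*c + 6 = (c + 2)*(c^2 + 4*c + 3) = (c + 2)*(c + 3)*(c + 1)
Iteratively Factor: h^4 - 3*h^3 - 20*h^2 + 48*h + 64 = (h - 4)*(h^3 + h^2 - 16*h - 16) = (h - 4)*(h + 4)*(h^2 - 3*h - 4) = (h - 4)*(h + 1)*(h + 4)*(h - 4)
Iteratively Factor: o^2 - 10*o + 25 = (o - 5)*(o - 5)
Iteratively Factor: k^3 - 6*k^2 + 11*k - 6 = (k - 2)*(k^2 - 4*k + 3) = (k - 3)*(k - 2)*(k - 1)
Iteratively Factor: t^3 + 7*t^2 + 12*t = (t + 3)*(t^2 + 4*t) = (t + 3)*(t + 4)*(t)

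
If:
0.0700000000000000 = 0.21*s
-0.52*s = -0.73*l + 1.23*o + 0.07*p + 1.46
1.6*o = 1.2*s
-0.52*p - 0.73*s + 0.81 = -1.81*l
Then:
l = 4.15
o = 0.25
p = 15.53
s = 0.33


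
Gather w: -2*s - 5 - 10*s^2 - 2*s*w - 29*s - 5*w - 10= -10*s^2 - 31*s + w*(-2*s - 5) - 15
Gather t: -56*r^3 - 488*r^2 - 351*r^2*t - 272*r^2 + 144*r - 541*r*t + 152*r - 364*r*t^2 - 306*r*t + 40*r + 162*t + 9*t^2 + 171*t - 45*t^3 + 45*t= -56*r^3 - 760*r^2 + 336*r - 45*t^3 + t^2*(9 - 364*r) + t*(-351*r^2 - 847*r + 378)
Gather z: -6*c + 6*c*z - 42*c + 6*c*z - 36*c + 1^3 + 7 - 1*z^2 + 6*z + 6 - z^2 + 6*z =-84*c - 2*z^2 + z*(12*c + 12) + 14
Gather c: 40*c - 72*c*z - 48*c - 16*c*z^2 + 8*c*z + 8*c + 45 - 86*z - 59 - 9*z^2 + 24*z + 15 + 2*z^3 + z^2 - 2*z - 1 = c*(-16*z^2 - 64*z) + 2*z^3 - 8*z^2 - 64*z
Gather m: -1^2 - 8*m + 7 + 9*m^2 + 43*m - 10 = 9*m^2 + 35*m - 4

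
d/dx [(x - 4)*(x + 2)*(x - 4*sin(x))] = -(x - 4)*(x + 2)*(4*cos(x) - 1) + (x - 4)*(x - 4*sin(x)) + (x + 2)*(x - 4*sin(x))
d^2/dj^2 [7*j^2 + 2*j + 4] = 14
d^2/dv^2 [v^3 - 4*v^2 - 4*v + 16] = 6*v - 8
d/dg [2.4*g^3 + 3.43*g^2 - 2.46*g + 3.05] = 7.2*g^2 + 6.86*g - 2.46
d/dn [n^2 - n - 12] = 2*n - 1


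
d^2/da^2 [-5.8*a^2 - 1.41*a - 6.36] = -11.6000000000000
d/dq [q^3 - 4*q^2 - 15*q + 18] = 3*q^2 - 8*q - 15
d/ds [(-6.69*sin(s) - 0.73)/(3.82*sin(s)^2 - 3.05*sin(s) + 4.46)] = (25.5558*sin(s)^2 + 5.5772*sin(s) - 32.0639)*cos(s)/(14.5924*sin(s)^4 - 23.302*sin(s)^3 + 43.3769*sin(s)^2 - 27.206*sin(s) + 19.8916)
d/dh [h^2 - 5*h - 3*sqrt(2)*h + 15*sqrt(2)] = 2*h - 5 - 3*sqrt(2)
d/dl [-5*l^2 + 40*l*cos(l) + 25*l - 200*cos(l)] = -40*l*sin(l) - 10*l + 200*sin(l) + 40*cos(l) + 25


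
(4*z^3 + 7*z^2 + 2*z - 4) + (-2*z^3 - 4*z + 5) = 2*z^3 + 7*z^2 - 2*z + 1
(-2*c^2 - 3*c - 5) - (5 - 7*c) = -2*c^2 + 4*c - 10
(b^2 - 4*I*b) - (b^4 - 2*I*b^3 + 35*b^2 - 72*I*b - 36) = -b^4 + 2*I*b^3 - 34*b^2 + 68*I*b + 36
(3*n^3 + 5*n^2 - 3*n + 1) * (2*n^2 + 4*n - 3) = 6*n^5 + 22*n^4 + 5*n^3 - 25*n^2 + 13*n - 3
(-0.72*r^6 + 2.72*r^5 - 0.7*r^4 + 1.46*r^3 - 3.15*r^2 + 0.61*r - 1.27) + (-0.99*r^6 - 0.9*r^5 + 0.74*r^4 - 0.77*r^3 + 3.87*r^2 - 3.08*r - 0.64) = -1.71*r^6 + 1.82*r^5 + 0.04*r^4 + 0.69*r^3 + 0.72*r^2 - 2.47*r - 1.91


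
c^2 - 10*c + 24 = (c - 6)*(c - 4)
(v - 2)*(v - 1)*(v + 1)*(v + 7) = v^4 + 5*v^3 - 15*v^2 - 5*v + 14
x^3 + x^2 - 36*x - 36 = (x - 6)*(x + 1)*(x + 6)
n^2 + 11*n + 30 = (n + 5)*(n + 6)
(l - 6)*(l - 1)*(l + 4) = l^3 - 3*l^2 - 22*l + 24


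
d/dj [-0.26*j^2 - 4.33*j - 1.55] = -0.52*j - 4.33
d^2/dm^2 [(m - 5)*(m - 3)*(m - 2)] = 6*m - 20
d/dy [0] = 0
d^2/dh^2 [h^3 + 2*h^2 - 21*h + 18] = 6*h + 4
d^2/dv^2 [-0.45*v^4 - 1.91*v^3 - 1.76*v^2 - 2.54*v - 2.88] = -5.4*v^2 - 11.46*v - 3.52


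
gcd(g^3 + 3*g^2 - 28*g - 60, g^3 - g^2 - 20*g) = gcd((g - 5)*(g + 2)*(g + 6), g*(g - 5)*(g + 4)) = g - 5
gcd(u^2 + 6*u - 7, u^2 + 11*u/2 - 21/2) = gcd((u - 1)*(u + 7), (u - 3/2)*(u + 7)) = u + 7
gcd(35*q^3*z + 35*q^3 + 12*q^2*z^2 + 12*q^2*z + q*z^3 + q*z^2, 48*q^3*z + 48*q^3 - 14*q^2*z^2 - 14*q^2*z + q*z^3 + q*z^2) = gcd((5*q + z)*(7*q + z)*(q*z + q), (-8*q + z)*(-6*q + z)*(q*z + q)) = q*z + q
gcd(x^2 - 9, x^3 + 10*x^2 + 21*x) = x + 3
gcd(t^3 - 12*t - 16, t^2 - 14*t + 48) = 1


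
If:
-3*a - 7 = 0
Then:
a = -7/3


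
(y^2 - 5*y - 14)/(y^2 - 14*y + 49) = (y + 2)/(y - 7)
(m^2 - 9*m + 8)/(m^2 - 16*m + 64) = (m - 1)/(m - 8)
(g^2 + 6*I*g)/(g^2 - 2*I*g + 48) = g/(g - 8*I)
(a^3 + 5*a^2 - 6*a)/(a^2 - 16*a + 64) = a*(a^2 + 5*a - 6)/(a^2 - 16*a + 64)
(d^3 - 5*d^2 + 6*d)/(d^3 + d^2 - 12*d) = (d - 2)/(d + 4)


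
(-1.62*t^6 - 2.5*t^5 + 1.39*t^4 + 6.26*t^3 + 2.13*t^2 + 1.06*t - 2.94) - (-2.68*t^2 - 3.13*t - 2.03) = -1.62*t^6 - 2.5*t^5 + 1.39*t^4 + 6.26*t^3 + 4.81*t^2 + 4.19*t - 0.91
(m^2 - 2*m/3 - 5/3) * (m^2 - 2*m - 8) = m^4 - 8*m^3/3 - 25*m^2/3 + 26*m/3 + 40/3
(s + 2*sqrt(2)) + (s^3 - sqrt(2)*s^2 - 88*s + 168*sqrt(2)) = s^3 - sqrt(2)*s^2 - 87*s + 170*sqrt(2)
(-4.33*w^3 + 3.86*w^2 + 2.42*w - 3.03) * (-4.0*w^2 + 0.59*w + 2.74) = 17.32*w^5 - 17.9947*w^4 - 19.2668*w^3 + 24.1242*w^2 + 4.8431*w - 8.3022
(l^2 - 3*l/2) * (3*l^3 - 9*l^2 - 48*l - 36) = 3*l^5 - 27*l^4/2 - 69*l^3/2 + 36*l^2 + 54*l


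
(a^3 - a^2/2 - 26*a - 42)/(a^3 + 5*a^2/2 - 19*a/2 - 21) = (a - 6)/(a - 3)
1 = 1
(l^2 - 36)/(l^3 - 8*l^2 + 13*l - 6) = (l + 6)/(l^2 - 2*l + 1)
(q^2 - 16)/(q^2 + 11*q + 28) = (q - 4)/(q + 7)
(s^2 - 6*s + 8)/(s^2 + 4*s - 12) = (s - 4)/(s + 6)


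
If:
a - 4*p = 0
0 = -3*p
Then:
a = 0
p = 0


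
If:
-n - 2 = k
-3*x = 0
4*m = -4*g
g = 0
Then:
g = 0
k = -n - 2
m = 0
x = 0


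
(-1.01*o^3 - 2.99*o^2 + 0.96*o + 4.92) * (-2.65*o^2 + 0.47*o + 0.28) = 2.6765*o^5 + 7.4488*o^4 - 4.2321*o^3 - 13.424*o^2 + 2.5812*o + 1.3776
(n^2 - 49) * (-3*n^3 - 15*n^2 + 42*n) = -3*n^5 - 15*n^4 + 189*n^3 + 735*n^2 - 2058*n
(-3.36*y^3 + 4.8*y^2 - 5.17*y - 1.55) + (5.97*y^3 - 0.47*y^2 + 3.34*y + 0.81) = 2.61*y^3 + 4.33*y^2 - 1.83*y - 0.74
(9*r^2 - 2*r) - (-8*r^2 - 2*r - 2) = 17*r^2 + 2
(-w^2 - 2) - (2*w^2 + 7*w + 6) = -3*w^2 - 7*w - 8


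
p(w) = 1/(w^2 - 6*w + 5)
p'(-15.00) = 0.00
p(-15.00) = 0.00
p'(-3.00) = 0.01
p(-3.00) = 0.03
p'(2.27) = 0.12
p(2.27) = -0.29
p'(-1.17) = 0.05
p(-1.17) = 0.07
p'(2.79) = 0.03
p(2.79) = -0.25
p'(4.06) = -0.26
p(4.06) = -0.35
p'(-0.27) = 0.15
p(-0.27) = 0.15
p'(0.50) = 0.99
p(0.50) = 0.44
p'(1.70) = 0.49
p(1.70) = -0.43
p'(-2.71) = 0.01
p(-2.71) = 0.03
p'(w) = (6 - 2*w)/(w^2 - 6*w + 5)^2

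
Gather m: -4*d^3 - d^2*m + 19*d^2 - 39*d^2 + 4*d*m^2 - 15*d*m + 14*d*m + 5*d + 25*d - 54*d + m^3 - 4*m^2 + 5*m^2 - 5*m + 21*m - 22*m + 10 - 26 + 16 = -4*d^3 - 20*d^2 - 24*d + m^3 + m^2*(4*d + 1) + m*(-d^2 - d - 6)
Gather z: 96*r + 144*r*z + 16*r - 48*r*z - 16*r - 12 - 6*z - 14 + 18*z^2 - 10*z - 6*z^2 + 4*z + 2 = 96*r + 12*z^2 + z*(96*r - 12) - 24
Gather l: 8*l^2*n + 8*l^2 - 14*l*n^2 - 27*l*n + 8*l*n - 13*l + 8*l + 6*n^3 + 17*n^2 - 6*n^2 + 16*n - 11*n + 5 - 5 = l^2*(8*n + 8) + l*(-14*n^2 - 19*n - 5) + 6*n^3 + 11*n^2 + 5*n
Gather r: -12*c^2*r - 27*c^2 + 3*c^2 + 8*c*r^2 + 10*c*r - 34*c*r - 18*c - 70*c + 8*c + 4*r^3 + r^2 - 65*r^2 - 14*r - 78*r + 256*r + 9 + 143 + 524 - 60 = -24*c^2 - 80*c + 4*r^3 + r^2*(8*c - 64) + r*(-12*c^2 - 24*c + 164) + 616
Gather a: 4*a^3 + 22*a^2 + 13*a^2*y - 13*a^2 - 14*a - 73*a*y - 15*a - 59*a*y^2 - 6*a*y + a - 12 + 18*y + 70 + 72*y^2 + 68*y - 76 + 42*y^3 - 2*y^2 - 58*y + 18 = 4*a^3 + a^2*(13*y + 9) + a*(-59*y^2 - 79*y - 28) + 42*y^3 + 70*y^2 + 28*y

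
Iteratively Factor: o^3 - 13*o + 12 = (o + 4)*(o^2 - 4*o + 3) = (o - 3)*(o + 4)*(o - 1)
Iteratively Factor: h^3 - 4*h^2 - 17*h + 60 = (h - 3)*(h^2 - h - 20) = (h - 5)*(h - 3)*(h + 4)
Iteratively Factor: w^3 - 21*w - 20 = (w - 5)*(w^2 + 5*w + 4) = (w - 5)*(w + 4)*(w + 1)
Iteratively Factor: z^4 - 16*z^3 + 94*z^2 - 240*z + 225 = (z - 3)*(z^3 - 13*z^2 + 55*z - 75) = (z - 3)^2*(z^2 - 10*z + 25) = (z - 5)*(z - 3)^2*(z - 5)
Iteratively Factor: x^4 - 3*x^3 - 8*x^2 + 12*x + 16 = (x + 1)*(x^3 - 4*x^2 - 4*x + 16) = (x - 4)*(x + 1)*(x^2 - 4) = (x - 4)*(x - 2)*(x + 1)*(x + 2)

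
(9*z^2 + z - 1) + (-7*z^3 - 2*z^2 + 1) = -7*z^3 + 7*z^2 + z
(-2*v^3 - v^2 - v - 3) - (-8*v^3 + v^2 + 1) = 6*v^3 - 2*v^2 - v - 4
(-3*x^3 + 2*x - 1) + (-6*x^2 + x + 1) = -3*x^3 - 6*x^2 + 3*x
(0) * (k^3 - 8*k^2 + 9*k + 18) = 0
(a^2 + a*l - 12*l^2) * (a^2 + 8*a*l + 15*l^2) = a^4 + 9*a^3*l + 11*a^2*l^2 - 81*a*l^3 - 180*l^4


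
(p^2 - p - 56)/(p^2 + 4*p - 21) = (p - 8)/(p - 3)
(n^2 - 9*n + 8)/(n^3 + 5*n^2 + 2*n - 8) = (n - 8)/(n^2 + 6*n + 8)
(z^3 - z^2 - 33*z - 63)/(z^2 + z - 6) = (z^2 - 4*z - 21)/(z - 2)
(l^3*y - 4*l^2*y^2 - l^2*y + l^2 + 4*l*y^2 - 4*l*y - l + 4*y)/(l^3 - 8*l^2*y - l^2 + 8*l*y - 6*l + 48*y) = (l^3*y - 4*l^2*y^2 - l^2*y + l^2 + 4*l*y^2 - 4*l*y - l + 4*y)/(l^3 - 8*l^2*y - l^2 + 8*l*y - 6*l + 48*y)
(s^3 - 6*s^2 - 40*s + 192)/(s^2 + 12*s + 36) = (s^2 - 12*s + 32)/(s + 6)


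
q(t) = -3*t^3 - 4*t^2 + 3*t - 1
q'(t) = -9*t^2 - 8*t + 3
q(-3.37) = 58.28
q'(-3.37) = -72.25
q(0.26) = -0.54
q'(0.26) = 0.31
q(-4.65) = 200.19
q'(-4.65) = -154.40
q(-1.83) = -1.50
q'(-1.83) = -12.50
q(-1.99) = 0.83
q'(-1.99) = -16.72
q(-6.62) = 674.19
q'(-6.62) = -338.46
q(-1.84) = -1.37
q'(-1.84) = -12.75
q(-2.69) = 20.38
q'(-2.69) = -40.60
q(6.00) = -775.00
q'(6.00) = -369.00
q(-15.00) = 9179.00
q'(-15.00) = -1902.00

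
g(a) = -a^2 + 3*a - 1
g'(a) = 3 - 2*a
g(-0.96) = -4.80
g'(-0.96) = 4.92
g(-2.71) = -16.47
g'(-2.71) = 8.42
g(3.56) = -2.99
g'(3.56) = -4.12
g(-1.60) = -8.36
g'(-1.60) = 6.20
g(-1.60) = -8.36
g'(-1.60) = 6.20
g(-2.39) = -13.88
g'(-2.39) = 7.78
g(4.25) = -6.31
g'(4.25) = -5.50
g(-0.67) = -3.46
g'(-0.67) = 4.34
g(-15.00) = -271.00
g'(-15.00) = 33.00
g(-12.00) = -181.00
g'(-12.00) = 27.00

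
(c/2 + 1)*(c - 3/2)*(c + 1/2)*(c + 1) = c^4/2 + c^3 - 7*c^2/8 - 17*c/8 - 3/4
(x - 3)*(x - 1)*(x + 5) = x^3 + x^2 - 17*x + 15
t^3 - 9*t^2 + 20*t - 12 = (t - 6)*(t - 2)*(t - 1)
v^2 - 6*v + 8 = (v - 4)*(v - 2)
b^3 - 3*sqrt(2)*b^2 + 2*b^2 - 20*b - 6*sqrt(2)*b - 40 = (b + 2)*(b - 5*sqrt(2))*(b + 2*sqrt(2))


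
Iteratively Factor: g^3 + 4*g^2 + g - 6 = (g - 1)*(g^2 + 5*g + 6) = (g - 1)*(g + 3)*(g + 2)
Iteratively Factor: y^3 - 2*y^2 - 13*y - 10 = (y + 2)*(y^2 - 4*y - 5) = (y - 5)*(y + 2)*(y + 1)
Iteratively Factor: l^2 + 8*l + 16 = (l + 4)*(l + 4)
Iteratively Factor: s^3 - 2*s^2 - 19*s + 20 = (s + 4)*(s^2 - 6*s + 5) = (s - 5)*(s + 4)*(s - 1)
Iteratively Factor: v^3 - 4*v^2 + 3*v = (v)*(v^2 - 4*v + 3) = v*(v - 3)*(v - 1)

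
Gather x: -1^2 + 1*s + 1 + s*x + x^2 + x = s + x^2 + x*(s + 1)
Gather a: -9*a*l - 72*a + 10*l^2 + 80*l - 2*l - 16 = a*(-9*l - 72) + 10*l^2 + 78*l - 16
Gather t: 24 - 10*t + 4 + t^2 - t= t^2 - 11*t + 28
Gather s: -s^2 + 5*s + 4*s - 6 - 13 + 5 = -s^2 + 9*s - 14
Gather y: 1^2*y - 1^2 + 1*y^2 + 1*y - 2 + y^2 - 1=2*y^2 + 2*y - 4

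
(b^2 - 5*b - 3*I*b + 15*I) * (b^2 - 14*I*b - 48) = b^4 - 5*b^3 - 17*I*b^3 - 90*b^2 + 85*I*b^2 + 450*b + 144*I*b - 720*I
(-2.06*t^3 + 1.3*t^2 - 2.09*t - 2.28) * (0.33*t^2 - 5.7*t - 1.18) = -0.6798*t^5 + 12.171*t^4 - 5.6689*t^3 + 9.6266*t^2 + 15.4622*t + 2.6904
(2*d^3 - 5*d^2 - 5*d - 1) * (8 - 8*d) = -16*d^4 + 56*d^3 - 32*d - 8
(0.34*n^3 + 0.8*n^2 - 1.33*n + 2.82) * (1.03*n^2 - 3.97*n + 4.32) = 0.3502*n^5 - 0.5258*n^4 - 3.0771*n^3 + 11.6407*n^2 - 16.941*n + 12.1824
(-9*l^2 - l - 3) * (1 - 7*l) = 63*l^3 - 2*l^2 + 20*l - 3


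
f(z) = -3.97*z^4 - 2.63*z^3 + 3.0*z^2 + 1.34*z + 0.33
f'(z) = -15.88*z^3 - 7.89*z^2 + 6.0*z + 1.34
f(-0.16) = 0.20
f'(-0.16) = 0.24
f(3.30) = -527.90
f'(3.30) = -635.46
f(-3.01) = -230.68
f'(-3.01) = 344.86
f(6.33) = -6911.95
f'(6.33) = -4304.57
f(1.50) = -19.88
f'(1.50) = -61.01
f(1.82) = -46.71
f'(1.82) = -109.61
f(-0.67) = 0.77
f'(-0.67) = -1.45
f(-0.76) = 0.87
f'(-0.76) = -0.81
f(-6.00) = -4476.75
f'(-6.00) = 3111.38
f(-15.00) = -191449.77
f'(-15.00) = 51731.09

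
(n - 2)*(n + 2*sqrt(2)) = n^2 - 2*n + 2*sqrt(2)*n - 4*sqrt(2)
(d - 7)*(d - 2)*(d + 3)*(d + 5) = d^4 - d^3 - 43*d^2 - 23*d + 210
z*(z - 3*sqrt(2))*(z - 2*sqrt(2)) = z^3 - 5*sqrt(2)*z^2 + 12*z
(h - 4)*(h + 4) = h^2 - 16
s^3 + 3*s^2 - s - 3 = (s - 1)*(s + 1)*(s + 3)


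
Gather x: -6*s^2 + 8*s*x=-6*s^2 + 8*s*x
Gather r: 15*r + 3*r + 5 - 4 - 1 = 18*r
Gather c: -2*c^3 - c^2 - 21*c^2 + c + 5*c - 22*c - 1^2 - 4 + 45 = -2*c^3 - 22*c^2 - 16*c + 40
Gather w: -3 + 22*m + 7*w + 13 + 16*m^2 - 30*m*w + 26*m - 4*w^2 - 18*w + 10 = 16*m^2 + 48*m - 4*w^2 + w*(-30*m - 11) + 20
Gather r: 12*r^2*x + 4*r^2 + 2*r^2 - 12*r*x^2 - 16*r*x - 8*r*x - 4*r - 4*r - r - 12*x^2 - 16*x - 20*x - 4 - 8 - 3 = r^2*(12*x + 6) + r*(-12*x^2 - 24*x - 9) - 12*x^2 - 36*x - 15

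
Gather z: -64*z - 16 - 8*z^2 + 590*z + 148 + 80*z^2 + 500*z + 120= 72*z^2 + 1026*z + 252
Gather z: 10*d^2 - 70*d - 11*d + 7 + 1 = 10*d^2 - 81*d + 8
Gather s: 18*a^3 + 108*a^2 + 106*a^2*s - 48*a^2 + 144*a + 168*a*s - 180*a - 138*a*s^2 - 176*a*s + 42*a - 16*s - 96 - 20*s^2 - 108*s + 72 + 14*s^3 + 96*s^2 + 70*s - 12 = 18*a^3 + 60*a^2 + 6*a + 14*s^3 + s^2*(76 - 138*a) + s*(106*a^2 - 8*a - 54) - 36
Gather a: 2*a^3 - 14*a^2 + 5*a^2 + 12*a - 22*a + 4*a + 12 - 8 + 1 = 2*a^3 - 9*a^2 - 6*a + 5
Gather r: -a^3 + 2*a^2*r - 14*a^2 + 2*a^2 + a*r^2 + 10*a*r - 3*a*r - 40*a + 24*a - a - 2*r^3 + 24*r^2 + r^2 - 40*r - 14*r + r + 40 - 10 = -a^3 - 12*a^2 - 17*a - 2*r^3 + r^2*(a + 25) + r*(2*a^2 + 7*a - 53) + 30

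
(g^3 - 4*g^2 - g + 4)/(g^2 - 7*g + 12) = (g^2 - 1)/(g - 3)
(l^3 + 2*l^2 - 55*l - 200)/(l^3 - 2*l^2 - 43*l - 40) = (l + 5)/(l + 1)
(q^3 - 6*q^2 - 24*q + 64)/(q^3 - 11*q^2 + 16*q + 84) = (q^3 - 6*q^2 - 24*q + 64)/(q^3 - 11*q^2 + 16*q + 84)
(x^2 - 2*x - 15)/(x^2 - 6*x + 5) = (x + 3)/(x - 1)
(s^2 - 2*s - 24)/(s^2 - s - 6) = (-s^2 + 2*s + 24)/(-s^2 + s + 6)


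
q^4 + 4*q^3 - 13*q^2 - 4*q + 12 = (q - 2)*(q - 1)*(q + 1)*(q + 6)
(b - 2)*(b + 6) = b^2 + 4*b - 12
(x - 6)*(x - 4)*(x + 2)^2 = x^4 - 6*x^3 - 12*x^2 + 56*x + 96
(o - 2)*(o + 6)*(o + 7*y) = o^3 + 7*o^2*y + 4*o^2 + 28*o*y - 12*o - 84*y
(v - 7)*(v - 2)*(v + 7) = v^3 - 2*v^2 - 49*v + 98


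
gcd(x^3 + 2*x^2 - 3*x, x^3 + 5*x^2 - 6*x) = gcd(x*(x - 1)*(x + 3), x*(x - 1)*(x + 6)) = x^2 - x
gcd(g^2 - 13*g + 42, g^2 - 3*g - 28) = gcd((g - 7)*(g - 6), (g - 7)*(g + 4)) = g - 7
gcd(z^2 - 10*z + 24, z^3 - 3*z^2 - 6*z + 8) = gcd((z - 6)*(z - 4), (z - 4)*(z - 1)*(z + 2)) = z - 4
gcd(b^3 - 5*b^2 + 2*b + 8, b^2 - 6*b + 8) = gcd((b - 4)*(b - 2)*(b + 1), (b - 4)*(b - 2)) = b^2 - 6*b + 8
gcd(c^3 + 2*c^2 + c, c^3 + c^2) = c^2 + c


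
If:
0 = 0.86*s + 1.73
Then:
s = -2.01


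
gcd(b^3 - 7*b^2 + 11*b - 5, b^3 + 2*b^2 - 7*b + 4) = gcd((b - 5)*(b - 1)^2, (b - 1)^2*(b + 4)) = b^2 - 2*b + 1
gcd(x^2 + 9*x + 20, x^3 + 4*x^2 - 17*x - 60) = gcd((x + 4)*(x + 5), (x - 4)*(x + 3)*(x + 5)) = x + 5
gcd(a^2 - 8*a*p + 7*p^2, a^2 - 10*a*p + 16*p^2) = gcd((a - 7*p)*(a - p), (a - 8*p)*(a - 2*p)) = 1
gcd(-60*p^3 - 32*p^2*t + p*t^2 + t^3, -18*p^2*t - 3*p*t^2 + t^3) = 6*p - t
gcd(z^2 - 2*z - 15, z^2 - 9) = z + 3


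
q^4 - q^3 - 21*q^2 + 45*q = q*(q - 3)^2*(q + 5)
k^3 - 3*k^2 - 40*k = k*(k - 8)*(k + 5)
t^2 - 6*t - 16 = (t - 8)*(t + 2)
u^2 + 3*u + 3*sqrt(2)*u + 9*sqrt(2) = (u + 3)*(u + 3*sqrt(2))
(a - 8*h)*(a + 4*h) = a^2 - 4*a*h - 32*h^2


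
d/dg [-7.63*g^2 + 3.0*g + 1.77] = 3.0 - 15.26*g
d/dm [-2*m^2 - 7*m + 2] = -4*m - 7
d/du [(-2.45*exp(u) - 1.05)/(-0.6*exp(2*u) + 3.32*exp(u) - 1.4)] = (-1.47*exp(2*u) - 1.26*exp(u) + 6.916)*exp(u)/(0.36*exp(4*u) - 3.984*exp(3*u) + 12.7024*exp(2*u) - 9.296*exp(u) + 1.96)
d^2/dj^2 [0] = 0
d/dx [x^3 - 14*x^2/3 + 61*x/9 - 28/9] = 3*x^2 - 28*x/3 + 61/9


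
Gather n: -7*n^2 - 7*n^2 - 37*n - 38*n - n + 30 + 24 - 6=-14*n^2 - 76*n + 48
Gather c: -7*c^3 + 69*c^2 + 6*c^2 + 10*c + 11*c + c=-7*c^3 + 75*c^2 + 22*c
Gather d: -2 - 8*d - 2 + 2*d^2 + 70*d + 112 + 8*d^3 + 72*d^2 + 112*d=8*d^3 + 74*d^2 + 174*d + 108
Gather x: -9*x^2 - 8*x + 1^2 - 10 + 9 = -9*x^2 - 8*x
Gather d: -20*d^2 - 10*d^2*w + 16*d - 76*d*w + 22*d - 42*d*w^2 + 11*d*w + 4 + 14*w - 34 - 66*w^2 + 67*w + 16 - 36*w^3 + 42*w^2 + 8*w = d^2*(-10*w - 20) + d*(-42*w^2 - 65*w + 38) - 36*w^3 - 24*w^2 + 89*w - 14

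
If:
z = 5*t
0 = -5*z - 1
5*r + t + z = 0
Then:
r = 6/125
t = -1/25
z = -1/5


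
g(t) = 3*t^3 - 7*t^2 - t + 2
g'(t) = 9*t^2 - 14*t - 1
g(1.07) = -3.41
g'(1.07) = -5.68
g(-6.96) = -1341.59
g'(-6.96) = 532.41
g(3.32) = 31.31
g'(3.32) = 51.72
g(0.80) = -1.74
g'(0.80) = -6.44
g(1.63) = -5.24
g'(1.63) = 0.09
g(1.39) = -4.86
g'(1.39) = -3.07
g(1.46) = -5.04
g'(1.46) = -2.26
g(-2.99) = -137.78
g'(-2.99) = 121.32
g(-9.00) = -2743.00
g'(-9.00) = 854.00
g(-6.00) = -892.00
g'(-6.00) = 407.00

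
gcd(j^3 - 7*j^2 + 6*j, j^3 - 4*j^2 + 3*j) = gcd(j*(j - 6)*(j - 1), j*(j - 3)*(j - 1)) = j^2 - j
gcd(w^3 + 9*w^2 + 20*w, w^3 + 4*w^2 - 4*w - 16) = w + 4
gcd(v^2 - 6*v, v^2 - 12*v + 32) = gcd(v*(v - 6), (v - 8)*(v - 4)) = 1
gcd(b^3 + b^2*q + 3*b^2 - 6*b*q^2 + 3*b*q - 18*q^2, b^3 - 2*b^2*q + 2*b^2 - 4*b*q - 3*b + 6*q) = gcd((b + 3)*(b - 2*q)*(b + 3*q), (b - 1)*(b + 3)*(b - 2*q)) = -b^2 + 2*b*q - 3*b + 6*q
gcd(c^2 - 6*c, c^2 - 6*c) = c^2 - 6*c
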